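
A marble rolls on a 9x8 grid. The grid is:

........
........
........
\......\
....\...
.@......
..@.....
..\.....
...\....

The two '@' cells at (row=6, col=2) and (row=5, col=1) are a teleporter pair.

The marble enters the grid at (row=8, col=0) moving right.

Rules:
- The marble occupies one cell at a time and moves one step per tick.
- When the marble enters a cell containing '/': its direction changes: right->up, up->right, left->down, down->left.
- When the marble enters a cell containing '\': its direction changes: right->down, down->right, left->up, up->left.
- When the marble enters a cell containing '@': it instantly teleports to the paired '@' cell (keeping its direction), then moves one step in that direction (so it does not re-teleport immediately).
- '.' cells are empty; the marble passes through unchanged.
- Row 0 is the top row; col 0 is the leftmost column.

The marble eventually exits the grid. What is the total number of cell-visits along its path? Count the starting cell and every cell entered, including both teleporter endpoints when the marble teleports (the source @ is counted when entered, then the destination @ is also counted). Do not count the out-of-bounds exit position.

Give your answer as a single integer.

Step 1: enter (8,0), '.' pass, move right to (8,1)
Step 2: enter (8,1), '.' pass, move right to (8,2)
Step 3: enter (8,2), '.' pass, move right to (8,3)
Step 4: enter (8,3), '\' deflects right->down, move down to (9,3)
Step 5: at (9,3) — EXIT via bottom edge, pos 3
Path length (cell visits): 4

Answer: 4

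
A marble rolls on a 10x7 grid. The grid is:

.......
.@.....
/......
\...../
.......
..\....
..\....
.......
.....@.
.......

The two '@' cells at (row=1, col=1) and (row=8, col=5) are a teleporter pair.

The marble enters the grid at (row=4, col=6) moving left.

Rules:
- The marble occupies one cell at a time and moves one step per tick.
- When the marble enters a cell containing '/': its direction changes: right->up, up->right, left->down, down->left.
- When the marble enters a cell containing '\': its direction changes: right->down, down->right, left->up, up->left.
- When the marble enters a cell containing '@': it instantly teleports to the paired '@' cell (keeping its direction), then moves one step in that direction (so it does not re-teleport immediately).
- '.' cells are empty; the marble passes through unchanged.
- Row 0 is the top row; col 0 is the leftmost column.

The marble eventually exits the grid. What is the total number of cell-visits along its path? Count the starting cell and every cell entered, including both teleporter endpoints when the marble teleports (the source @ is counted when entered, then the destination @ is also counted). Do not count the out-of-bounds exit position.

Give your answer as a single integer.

Answer: 7

Derivation:
Step 1: enter (4,6), '.' pass, move left to (4,5)
Step 2: enter (4,5), '.' pass, move left to (4,4)
Step 3: enter (4,4), '.' pass, move left to (4,3)
Step 4: enter (4,3), '.' pass, move left to (4,2)
Step 5: enter (4,2), '.' pass, move left to (4,1)
Step 6: enter (4,1), '.' pass, move left to (4,0)
Step 7: enter (4,0), '.' pass, move left to (4,-1)
Step 8: at (4,-1) — EXIT via left edge, pos 4
Path length (cell visits): 7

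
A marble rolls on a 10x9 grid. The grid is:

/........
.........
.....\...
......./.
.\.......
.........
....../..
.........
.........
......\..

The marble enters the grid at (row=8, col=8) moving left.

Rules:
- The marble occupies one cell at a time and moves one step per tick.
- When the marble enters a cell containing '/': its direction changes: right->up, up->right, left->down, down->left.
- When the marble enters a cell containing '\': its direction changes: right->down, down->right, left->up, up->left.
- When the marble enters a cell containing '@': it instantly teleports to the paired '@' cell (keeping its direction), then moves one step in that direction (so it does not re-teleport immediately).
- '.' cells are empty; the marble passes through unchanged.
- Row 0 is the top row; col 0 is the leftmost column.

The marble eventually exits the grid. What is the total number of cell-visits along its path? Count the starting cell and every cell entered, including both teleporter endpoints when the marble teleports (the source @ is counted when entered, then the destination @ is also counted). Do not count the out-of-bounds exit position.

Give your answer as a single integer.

Answer: 9

Derivation:
Step 1: enter (8,8), '.' pass, move left to (8,7)
Step 2: enter (8,7), '.' pass, move left to (8,6)
Step 3: enter (8,6), '.' pass, move left to (8,5)
Step 4: enter (8,5), '.' pass, move left to (8,4)
Step 5: enter (8,4), '.' pass, move left to (8,3)
Step 6: enter (8,3), '.' pass, move left to (8,2)
Step 7: enter (8,2), '.' pass, move left to (8,1)
Step 8: enter (8,1), '.' pass, move left to (8,0)
Step 9: enter (8,0), '.' pass, move left to (8,-1)
Step 10: at (8,-1) — EXIT via left edge, pos 8
Path length (cell visits): 9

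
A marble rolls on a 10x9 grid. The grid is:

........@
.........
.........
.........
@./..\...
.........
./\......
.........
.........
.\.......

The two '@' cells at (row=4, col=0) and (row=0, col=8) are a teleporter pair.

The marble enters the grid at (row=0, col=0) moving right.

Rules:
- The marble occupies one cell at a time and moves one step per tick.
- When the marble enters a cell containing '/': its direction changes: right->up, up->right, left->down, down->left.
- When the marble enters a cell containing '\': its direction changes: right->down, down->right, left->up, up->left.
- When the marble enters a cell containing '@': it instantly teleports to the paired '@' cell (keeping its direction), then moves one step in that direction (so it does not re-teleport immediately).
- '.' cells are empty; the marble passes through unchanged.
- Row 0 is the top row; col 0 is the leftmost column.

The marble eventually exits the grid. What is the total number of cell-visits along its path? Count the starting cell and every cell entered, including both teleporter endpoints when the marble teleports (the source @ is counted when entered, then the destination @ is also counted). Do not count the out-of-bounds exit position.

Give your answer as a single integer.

Step 1: enter (0,0), '.' pass, move right to (0,1)
Step 2: enter (0,1), '.' pass, move right to (0,2)
Step 3: enter (0,2), '.' pass, move right to (0,3)
Step 4: enter (0,3), '.' pass, move right to (0,4)
Step 5: enter (0,4), '.' pass, move right to (0,5)
Step 6: enter (0,5), '.' pass, move right to (0,6)
Step 7: enter (0,6), '.' pass, move right to (0,7)
Step 8: enter (0,7), '.' pass, move right to (0,8)
Step 9: enter (0,8), '@' teleport (0,8)->(4,0), also enter (4,0), move right to (4,1)
Step 10: enter (4,1), '.' pass, move right to (4,2)
Step 11: enter (4,2), '/' deflects right->up, move up to (3,2)
Step 12: enter (3,2), '.' pass, move up to (2,2)
Step 13: enter (2,2), '.' pass, move up to (1,2)
Step 14: enter (1,2), '.' pass, move up to (0,2)
Step 15: enter (0,2), '.' pass, move up to (-1,2)
Step 16: at (-1,2) — EXIT via top edge, pos 2
Path length (cell visits): 16

Answer: 16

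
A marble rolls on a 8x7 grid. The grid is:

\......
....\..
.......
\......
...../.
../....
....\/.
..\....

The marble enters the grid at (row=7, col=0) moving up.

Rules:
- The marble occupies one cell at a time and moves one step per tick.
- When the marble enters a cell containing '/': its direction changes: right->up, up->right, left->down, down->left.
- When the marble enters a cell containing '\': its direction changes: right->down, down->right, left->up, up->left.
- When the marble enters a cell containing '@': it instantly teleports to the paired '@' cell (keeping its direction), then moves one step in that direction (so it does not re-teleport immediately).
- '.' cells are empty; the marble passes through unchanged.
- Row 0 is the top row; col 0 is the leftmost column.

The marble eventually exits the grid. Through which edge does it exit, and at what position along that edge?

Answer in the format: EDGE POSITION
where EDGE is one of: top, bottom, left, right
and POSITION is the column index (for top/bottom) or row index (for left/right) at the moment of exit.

Answer: left 3

Derivation:
Step 1: enter (7,0), '.' pass, move up to (6,0)
Step 2: enter (6,0), '.' pass, move up to (5,0)
Step 3: enter (5,0), '.' pass, move up to (4,0)
Step 4: enter (4,0), '.' pass, move up to (3,0)
Step 5: enter (3,0), '\' deflects up->left, move left to (3,-1)
Step 6: at (3,-1) — EXIT via left edge, pos 3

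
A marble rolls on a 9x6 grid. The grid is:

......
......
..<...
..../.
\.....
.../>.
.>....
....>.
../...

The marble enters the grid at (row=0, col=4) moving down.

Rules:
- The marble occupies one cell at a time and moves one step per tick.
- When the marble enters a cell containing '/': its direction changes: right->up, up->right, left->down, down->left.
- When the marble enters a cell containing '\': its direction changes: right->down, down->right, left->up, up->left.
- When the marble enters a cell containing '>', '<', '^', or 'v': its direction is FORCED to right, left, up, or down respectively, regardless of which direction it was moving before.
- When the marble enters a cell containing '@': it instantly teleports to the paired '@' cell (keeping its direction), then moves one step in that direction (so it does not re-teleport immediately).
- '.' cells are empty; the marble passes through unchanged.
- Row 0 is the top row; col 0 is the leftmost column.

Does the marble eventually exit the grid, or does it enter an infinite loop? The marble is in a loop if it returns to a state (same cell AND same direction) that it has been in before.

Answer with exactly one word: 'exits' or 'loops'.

Answer: exits

Derivation:
Step 1: enter (0,4), '.' pass, move down to (1,4)
Step 2: enter (1,4), '.' pass, move down to (2,4)
Step 3: enter (2,4), '.' pass, move down to (3,4)
Step 4: enter (3,4), '/' deflects down->left, move left to (3,3)
Step 5: enter (3,3), '.' pass, move left to (3,2)
Step 6: enter (3,2), '.' pass, move left to (3,1)
Step 7: enter (3,1), '.' pass, move left to (3,0)
Step 8: enter (3,0), '.' pass, move left to (3,-1)
Step 9: at (3,-1) — EXIT via left edge, pos 3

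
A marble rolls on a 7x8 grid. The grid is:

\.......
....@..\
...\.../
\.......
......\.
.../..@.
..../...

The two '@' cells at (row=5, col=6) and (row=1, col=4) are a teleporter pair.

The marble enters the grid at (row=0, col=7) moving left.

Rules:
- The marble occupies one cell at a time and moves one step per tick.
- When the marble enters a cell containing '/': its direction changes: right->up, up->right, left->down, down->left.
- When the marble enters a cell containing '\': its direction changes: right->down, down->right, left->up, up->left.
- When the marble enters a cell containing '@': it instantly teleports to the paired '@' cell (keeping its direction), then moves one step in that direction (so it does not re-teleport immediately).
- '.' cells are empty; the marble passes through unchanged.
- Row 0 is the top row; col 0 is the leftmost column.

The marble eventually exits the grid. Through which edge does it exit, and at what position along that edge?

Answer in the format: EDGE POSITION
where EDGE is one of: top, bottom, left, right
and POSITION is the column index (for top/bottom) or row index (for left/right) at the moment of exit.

Step 1: enter (0,7), '.' pass, move left to (0,6)
Step 2: enter (0,6), '.' pass, move left to (0,5)
Step 3: enter (0,5), '.' pass, move left to (0,4)
Step 4: enter (0,4), '.' pass, move left to (0,3)
Step 5: enter (0,3), '.' pass, move left to (0,2)
Step 6: enter (0,2), '.' pass, move left to (0,1)
Step 7: enter (0,1), '.' pass, move left to (0,0)
Step 8: enter (0,0), '\' deflects left->up, move up to (-1,0)
Step 9: at (-1,0) — EXIT via top edge, pos 0

Answer: top 0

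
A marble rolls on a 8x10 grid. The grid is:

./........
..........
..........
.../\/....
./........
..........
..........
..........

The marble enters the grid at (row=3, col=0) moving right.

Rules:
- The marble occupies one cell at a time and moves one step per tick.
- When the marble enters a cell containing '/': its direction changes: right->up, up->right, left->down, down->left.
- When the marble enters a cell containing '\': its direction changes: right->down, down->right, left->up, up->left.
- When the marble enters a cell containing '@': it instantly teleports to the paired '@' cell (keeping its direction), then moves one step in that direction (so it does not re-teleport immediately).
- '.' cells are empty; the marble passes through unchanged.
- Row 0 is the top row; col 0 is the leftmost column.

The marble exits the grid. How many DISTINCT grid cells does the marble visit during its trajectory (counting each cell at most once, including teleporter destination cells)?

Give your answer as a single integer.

Step 1: enter (3,0), '.' pass, move right to (3,1)
Step 2: enter (3,1), '.' pass, move right to (3,2)
Step 3: enter (3,2), '.' pass, move right to (3,3)
Step 4: enter (3,3), '/' deflects right->up, move up to (2,3)
Step 5: enter (2,3), '.' pass, move up to (1,3)
Step 6: enter (1,3), '.' pass, move up to (0,3)
Step 7: enter (0,3), '.' pass, move up to (-1,3)
Step 8: at (-1,3) — EXIT via top edge, pos 3
Distinct cells visited: 7 (path length 7)

Answer: 7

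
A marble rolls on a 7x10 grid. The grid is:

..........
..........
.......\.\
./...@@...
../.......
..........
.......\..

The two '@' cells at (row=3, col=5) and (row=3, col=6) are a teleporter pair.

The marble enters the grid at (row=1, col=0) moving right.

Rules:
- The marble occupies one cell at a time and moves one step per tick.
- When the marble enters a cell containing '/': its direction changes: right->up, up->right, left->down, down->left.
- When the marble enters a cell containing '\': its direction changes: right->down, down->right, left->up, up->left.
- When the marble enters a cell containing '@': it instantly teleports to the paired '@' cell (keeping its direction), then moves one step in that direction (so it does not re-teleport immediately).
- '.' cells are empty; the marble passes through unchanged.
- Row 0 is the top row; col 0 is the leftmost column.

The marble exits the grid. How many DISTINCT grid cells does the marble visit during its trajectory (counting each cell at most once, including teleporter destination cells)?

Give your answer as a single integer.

Step 1: enter (1,0), '.' pass, move right to (1,1)
Step 2: enter (1,1), '.' pass, move right to (1,2)
Step 3: enter (1,2), '.' pass, move right to (1,3)
Step 4: enter (1,3), '.' pass, move right to (1,4)
Step 5: enter (1,4), '.' pass, move right to (1,5)
Step 6: enter (1,5), '.' pass, move right to (1,6)
Step 7: enter (1,6), '.' pass, move right to (1,7)
Step 8: enter (1,7), '.' pass, move right to (1,8)
Step 9: enter (1,8), '.' pass, move right to (1,9)
Step 10: enter (1,9), '.' pass, move right to (1,10)
Step 11: at (1,10) — EXIT via right edge, pos 1
Distinct cells visited: 10 (path length 10)

Answer: 10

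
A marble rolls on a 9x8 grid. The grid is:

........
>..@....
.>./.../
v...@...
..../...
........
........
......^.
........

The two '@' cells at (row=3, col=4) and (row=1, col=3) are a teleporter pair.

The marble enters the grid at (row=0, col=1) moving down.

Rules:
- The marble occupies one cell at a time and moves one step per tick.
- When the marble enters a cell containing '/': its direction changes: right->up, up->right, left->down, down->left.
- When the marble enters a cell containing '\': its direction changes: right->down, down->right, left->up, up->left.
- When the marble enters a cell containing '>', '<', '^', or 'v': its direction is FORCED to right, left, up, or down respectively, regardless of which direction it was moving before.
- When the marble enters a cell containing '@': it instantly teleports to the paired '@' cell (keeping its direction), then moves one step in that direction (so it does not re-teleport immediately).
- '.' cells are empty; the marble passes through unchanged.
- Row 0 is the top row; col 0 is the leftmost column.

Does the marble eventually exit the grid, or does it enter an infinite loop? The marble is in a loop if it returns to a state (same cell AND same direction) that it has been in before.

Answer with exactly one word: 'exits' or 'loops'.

Step 1: enter (0,1), '.' pass, move down to (1,1)
Step 2: enter (1,1), '.' pass, move down to (2,1)
Step 3: enter (2,1), '>' forces down->right, move right to (2,2)
Step 4: enter (2,2), '.' pass, move right to (2,3)
Step 5: enter (2,3), '/' deflects right->up, move up to (1,3)
Step 6: enter (1,3), '@' teleport (1,3)->(3,4), also enter (3,4), move up to (2,4)
Step 7: enter (2,4), '.' pass, move up to (1,4)
Step 8: enter (1,4), '.' pass, move up to (0,4)
Step 9: enter (0,4), '.' pass, move up to (-1,4)
Step 10: at (-1,4) — EXIT via top edge, pos 4

Answer: exits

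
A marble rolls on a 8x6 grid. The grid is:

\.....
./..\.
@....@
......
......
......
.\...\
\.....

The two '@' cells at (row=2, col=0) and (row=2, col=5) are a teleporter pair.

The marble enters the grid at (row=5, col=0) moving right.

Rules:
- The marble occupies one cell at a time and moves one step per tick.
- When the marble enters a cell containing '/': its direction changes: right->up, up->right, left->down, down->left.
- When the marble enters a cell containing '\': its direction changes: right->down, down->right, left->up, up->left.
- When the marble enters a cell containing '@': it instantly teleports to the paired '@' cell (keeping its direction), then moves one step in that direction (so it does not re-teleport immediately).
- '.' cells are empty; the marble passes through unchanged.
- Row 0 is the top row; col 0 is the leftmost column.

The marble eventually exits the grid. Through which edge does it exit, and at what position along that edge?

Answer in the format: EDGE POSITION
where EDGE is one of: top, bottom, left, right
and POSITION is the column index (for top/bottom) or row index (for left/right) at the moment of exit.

Step 1: enter (5,0), '.' pass, move right to (5,1)
Step 2: enter (5,1), '.' pass, move right to (5,2)
Step 3: enter (5,2), '.' pass, move right to (5,3)
Step 4: enter (5,3), '.' pass, move right to (5,4)
Step 5: enter (5,4), '.' pass, move right to (5,5)
Step 6: enter (5,5), '.' pass, move right to (5,6)
Step 7: at (5,6) — EXIT via right edge, pos 5

Answer: right 5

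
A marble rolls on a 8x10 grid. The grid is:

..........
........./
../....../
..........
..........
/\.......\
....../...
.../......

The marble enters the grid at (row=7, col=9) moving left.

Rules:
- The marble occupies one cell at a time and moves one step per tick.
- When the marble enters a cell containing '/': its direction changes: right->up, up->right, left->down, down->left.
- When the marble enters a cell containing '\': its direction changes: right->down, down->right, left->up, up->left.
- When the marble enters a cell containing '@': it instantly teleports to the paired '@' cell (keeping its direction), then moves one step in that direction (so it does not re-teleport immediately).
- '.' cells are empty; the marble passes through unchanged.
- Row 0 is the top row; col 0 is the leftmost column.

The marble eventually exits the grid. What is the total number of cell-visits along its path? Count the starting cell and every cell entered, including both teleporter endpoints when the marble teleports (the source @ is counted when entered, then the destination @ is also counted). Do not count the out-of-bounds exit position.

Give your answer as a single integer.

Step 1: enter (7,9), '.' pass, move left to (7,8)
Step 2: enter (7,8), '.' pass, move left to (7,7)
Step 3: enter (7,7), '.' pass, move left to (7,6)
Step 4: enter (7,6), '.' pass, move left to (7,5)
Step 5: enter (7,5), '.' pass, move left to (7,4)
Step 6: enter (7,4), '.' pass, move left to (7,3)
Step 7: enter (7,3), '/' deflects left->down, move down to (8,3)
Step 8: at (8,3) — EXIT via bottom edge, pos 3
Path length (cell visits): 7

Answer: 7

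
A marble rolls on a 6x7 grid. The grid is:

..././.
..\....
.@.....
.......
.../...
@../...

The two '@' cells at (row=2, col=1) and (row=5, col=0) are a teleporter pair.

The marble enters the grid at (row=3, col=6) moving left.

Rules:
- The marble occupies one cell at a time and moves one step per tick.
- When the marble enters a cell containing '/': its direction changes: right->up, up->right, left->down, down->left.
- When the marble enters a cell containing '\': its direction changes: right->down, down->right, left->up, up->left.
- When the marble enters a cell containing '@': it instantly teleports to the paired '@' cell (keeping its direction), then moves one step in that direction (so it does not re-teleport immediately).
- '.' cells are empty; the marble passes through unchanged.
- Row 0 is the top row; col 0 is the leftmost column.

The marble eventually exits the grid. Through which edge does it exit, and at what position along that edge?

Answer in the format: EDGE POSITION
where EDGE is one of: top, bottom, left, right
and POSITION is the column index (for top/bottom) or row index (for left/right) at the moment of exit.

Answer: left 3

Derivation:
Step 1: enter (3,6), '.' pass, move left to (3,5)
Step 2: enter (3,5), '.' pass, move left to (3,4)
Step 3: enter (3,4), '.' pass, move left to (3,3)
Step 4: enter (3,3), '.' pass, move left to (3,2)
Step 5: enter (3,2), '.' pass, move left to (3,1)
Step 6: enter (3,1), '.' pass, move left to (3,0)
Step 7: enter (3,0), '.' pass, move left to (3,-1)
Step 8: at (3,-1) — EXIT via left edge, pos 3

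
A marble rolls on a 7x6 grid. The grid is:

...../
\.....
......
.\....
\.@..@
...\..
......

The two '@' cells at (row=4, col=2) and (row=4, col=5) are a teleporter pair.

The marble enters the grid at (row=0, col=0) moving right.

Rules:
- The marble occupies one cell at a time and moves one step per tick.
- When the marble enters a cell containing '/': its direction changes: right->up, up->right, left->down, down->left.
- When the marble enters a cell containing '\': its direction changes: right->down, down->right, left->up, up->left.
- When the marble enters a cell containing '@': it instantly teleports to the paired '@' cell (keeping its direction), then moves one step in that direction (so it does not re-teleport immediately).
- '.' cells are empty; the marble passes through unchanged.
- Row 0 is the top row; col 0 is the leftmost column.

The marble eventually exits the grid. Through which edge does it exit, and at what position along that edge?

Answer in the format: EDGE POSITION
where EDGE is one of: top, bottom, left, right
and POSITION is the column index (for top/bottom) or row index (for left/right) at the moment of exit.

Step 1: enter (0,0), '.' pass, move right to (0,1)
Step 2: enter (0,1), '.' pass, move right to (0,2)
Step 3: enter (0,2), '.' pass, move right to (0,3)
Step 4: enter (0,3), '.' pass, move right to (0,4)
Step 5: enter (0,4), '.' pass, move right to (0,5)
Step 6: enter (0,5), '/' deflects right->up, move up to (-1,5)
Step 7: at (-1,5) — EXIT via top edge, pos 5

Answer: top 5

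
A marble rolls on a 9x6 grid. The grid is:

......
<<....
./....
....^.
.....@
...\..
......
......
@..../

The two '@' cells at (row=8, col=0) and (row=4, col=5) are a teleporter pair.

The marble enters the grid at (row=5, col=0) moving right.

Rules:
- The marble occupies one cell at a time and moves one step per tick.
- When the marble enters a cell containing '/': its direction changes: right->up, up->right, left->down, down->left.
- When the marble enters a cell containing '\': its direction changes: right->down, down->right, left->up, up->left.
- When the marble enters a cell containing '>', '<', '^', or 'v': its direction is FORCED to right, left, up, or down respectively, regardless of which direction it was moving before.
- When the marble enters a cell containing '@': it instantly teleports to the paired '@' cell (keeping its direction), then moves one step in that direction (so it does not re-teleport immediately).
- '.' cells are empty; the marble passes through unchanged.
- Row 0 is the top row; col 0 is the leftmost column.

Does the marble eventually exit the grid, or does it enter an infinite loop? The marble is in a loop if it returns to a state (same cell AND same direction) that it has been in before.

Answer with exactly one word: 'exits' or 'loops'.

Answer: exits

Derivation:
Step 1: enter (5,0), '.' pass, move right to (5,1)
Step 2: enter (5,1), '.' pass, move right to (5,2)
Step 3: enter (5,2), '.' pass, move right to (5,3)
Step 4: enter (5,3), '\' deflects right->down, move down to (6,3)
Step 5: enter (6,3), '.' pass, move down to (7,3)
Step 6: enter (7,3), '.' pass, move down to (8,3)
Step 7: enter (8,3), '.' pass, move down to (9,3)
Step 8: at (9,3) — EXIT via bottom edge, pos 3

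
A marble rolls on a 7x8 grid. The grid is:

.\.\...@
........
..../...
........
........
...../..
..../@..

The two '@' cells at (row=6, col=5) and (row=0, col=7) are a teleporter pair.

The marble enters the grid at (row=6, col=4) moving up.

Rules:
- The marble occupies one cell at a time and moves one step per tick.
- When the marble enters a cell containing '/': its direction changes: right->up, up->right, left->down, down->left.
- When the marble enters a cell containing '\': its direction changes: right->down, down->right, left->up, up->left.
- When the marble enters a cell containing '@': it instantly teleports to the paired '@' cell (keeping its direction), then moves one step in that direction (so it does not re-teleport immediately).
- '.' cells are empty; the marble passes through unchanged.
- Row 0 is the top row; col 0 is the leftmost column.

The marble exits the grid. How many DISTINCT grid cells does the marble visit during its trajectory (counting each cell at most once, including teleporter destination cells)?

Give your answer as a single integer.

Answer: 3

Derivation:
Step 1: enter (6,4), '/' deflects up->right, move right to (6,5)
Step 2: enter (6,5), '@' teleport (6,5)->(0,7), also enter (0,7), move right to (0,8)
Step 3: at (0,8) — EXIT via right edge, pos 0
Distinct cells visited: 3 (path length 3)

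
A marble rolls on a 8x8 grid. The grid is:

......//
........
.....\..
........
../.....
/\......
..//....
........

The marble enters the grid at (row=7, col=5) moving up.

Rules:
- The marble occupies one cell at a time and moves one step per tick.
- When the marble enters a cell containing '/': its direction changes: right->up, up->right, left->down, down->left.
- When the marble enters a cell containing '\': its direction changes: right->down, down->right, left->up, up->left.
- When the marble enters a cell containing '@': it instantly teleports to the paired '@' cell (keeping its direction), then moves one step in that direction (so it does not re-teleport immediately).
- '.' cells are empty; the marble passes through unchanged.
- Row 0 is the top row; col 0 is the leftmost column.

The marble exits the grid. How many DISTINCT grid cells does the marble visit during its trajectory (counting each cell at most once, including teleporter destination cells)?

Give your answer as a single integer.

Step 1: enter (7,5), '.' pass, move up to (6,5)
Step 2: enter (6,5), '.' pass, move up to (5,5)
Step 3: enter (5,5), '.' pass, move up to (4,5)
Step 4: enter (4,5), '.' pass, move up to (3,5)
Step 5: enter (3,5), '.' pass, move up to (2,5)
Step 6: enter (2,5), '\' deflects up->left, move left to (2,4)
Step 7: enter (2,4), '.' pass, move left to (2,3)
Step 8: enter (2,3), '.' pass, move left to (2,2)
Step 9: enter (2,2), '.' pass, move left to (2,1)
Step 10: enter (2,1), '.' pass, move left to (2,0)
Step 11: enter (2,0), '.' pass, move left to (2,-1)
Step 12: at (2,-1) — EXIT via left edge, pos 2
Distinct cells visited: 11 (path length 11)

Answer: 11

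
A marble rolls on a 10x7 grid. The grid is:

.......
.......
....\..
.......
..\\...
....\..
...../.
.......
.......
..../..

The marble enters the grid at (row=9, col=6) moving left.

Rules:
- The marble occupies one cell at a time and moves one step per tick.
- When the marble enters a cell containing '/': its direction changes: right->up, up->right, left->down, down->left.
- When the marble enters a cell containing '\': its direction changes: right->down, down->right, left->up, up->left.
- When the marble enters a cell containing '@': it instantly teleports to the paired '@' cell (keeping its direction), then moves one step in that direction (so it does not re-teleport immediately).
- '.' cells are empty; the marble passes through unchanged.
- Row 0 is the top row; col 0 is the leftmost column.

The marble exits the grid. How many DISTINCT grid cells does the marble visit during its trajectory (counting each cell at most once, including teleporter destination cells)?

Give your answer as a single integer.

Answer: 3

Derivation:
Step 1: enter (9,6), '.' pass, move left to (9,5)
Step 2: enter (9,5), '.' pass, move left to (9,4)
Step 3: enter (9,4), '/' deflects left->down, move down to (10,4)
Step 4: at (10,4) — EXIT via bottom edge, pos 4
Distinct cells visited: 3 (path length 3)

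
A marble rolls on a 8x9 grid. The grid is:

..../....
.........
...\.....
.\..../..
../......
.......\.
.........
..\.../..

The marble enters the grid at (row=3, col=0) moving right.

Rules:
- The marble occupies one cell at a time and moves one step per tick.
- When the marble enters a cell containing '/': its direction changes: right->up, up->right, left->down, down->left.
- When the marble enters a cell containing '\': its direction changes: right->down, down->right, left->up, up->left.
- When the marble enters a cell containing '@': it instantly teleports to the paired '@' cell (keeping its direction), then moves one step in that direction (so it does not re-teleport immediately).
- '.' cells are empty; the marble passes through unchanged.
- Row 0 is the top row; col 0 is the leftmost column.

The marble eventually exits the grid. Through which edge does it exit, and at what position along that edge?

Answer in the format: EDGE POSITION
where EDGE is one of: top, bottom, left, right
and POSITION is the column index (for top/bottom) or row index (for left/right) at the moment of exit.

Answer: bottom 1

Derivation:
Step 1: enter (3,0), '.' pass, move right to (3,1)
Step 2: enter (3,1), '\' deflects right->down, move down to (4,1)
Step 3: enter (4,1), '.' pass, move down to (5,1)
Step 4: enter (5,1), '.' pass, move down to (6,1)
Step 5: enter (6,1), '.' pass, move down to (7,1)
Step 6: enter (7,1), '.' pass, move down to (8,1)
Step 7: at (8,1) — EXIT via bottom edge, pos 1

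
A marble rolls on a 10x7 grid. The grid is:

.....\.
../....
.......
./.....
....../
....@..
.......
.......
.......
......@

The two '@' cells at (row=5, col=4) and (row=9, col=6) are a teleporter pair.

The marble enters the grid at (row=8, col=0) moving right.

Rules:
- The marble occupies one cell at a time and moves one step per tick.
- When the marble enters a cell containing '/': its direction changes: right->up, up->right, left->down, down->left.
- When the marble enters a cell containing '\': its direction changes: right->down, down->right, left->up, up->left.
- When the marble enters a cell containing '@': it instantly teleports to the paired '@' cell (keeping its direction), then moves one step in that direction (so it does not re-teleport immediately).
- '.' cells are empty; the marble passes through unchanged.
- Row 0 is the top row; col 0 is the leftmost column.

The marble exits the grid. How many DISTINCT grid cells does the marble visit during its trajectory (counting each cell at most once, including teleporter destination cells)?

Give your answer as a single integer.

Answer: 7

Derivation:
Step 1: enter (8,0), '.' pass, move right to (8,1)
Step 2: enter (8,1), '.' pass, move right to (8,2)
Step 3: enter (8,2), '.' pass, move right to (8,3)
Step 4: enter (8,3), '.' pass, move right to (8,4)
Step 5: enter (8,4), '.' pass, move right to (8,5)
Step 6: enter (8,5), '.' pass, move right to (8,6)
Step 7: enter (8,6), '.' pass, move right to (8,7)
Step 8: at (8,7) — EXIT via right edge, pos 8
Distinct cells visited: 7 (path length 7)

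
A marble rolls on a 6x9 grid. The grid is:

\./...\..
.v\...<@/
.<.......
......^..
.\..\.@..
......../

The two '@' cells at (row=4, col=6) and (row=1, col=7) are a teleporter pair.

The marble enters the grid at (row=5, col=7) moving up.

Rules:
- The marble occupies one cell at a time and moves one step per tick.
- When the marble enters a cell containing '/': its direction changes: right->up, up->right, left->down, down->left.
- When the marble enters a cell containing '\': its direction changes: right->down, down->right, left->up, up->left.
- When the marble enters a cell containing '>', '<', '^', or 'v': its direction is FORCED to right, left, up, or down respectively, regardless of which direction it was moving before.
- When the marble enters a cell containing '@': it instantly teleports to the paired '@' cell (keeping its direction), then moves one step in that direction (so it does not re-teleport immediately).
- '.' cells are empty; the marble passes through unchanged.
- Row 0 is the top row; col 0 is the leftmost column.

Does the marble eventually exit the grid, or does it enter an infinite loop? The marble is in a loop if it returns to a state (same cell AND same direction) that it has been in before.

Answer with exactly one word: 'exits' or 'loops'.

Step 1: enter (5,7), '.' pass, move up to (4,7)
Step 2: enter (4,7), '.' pass, move up to (3,7)
Step 3: enter (3,7), '.' pass, move up to (2,7)
Step 4: enter (2,7), '.' pass, move up to (1,7)
Step 5: enter (1,7), '@' teleport (1,7)->(4,6), also enter (4,6), move up to (3,6)
Step 6: enter (3,6), '^' forces up->up, move up to (2,6)
Step 7: enter (2,6), '.' pass, move up to (1,6)
Step 8: enter (1,6), '<' forces up->left, move left to (1,5)
Step 9: enter (1,5), '.' pass, move left to (1,4)
Step 10: enter (1,4), '.' pass, move left to (1,3)
Step 11: enter (1,3), '.' pass, move left to (1,2)
Step 12: enter (1,2), '\' deflects left->up, move up to (0,2)
Step 13: enter (0,2), '/' deflects up->right, move right to (0,3)
Step 14: enter (0,3), '.' pass, move right to (0,4)
Step 15: enter (0,4), '.' pass, move right to (0,5)
Step 16: enter (0,5), '.' pass, move right to (0,6)
Step 17: enter (0,6), '\' deflects right->down, move down to (1,6)
Step 18: enter (1,6), '<' forces down->left, move left to (1,5)
Step 19: at (1,5) dir=left — LOOP DETECTED (seen before)

Answer: loops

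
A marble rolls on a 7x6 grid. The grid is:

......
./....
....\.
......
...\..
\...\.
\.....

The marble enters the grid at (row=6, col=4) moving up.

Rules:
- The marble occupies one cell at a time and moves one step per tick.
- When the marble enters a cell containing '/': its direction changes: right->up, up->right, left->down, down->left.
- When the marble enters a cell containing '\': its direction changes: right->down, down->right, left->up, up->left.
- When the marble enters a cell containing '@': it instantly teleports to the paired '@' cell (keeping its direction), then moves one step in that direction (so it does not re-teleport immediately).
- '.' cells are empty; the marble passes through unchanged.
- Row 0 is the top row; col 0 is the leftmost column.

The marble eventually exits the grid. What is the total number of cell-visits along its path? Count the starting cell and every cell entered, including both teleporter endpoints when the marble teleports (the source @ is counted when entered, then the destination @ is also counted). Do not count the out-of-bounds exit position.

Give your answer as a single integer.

Answer: 11

Derivation:
Step 1: enter (6,4), '.' pass, move up to (5,4)
Step 2: enter (5,4), '\' deflects up->left, move left to (5,3)
Step 3: enter (5,3), '.' pass, move left to (5,2)
Step 4: enter (5,2), '.' pass, move left to (5,1)
Step 5: enter (5,1), '.' pass, move left to (5,0)
Step 6: enter (5,0), '\' deflects left->up, move up to (4,0)
Step 7: enter (4,0), '.' pass, move up to (3,0)
Step 8: enter (3,0), '.' pass, move up to (2,0)
Step 9: enter (2,0), '.' pass, move up to (1,0)
Step 10: enter (1,0), '.' pass, move up to (0,0)
Step 11: enter (0,0), '.' pass, move up to (-1,0)
Step 12: at (-1,0) — EXIT via top edge, pos 0
Path length (cell visits): 11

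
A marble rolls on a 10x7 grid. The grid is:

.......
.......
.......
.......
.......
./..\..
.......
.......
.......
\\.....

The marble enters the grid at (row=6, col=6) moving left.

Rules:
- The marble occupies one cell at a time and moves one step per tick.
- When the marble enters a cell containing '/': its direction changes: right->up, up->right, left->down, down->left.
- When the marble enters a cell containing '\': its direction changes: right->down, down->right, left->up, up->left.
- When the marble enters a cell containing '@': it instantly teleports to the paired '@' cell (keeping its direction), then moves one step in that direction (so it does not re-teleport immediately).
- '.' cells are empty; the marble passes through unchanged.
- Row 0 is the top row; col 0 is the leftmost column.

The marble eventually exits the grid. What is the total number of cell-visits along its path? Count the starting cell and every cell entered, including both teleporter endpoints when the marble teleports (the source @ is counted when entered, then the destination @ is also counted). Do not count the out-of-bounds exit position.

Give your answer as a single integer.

Answer: 7

Derivation:
Step 1: enter (6,6), '.' pass, move left to (6,5)
Step 2: enter (6,5), '.' pass, move left to (6,4)
Step 3: enter (6,4), '.' pass, move left to (6,3)
Step 4: enter (6,3), '.' pass, move left to (6,2)
Step 5: enter (6,2), '.' pass, move left to (6,1)
Step 6: enter (6,1), '.' pass, move left to (6,0)
Step 7: enter (6,0), '.' pass, move left to (6,-1)
Step 8: at (6,-1) — EXIT via left edge, pos 6
Path length (cell visits): 7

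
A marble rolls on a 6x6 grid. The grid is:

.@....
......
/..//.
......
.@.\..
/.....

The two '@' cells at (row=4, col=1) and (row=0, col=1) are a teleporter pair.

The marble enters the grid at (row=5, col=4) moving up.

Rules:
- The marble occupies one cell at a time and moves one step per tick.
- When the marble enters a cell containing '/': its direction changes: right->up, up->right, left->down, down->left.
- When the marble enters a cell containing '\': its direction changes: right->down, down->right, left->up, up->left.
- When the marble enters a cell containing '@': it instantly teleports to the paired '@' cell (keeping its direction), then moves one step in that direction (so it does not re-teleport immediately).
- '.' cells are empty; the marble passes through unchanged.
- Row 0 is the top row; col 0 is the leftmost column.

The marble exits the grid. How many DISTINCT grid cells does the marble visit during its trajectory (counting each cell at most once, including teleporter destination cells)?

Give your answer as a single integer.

Step 1: enter (5,4), '.' pass, move up to (4,4)
Step 2: enter (4,4), '.' pass, move up to (3,4)
Step 3: enter (3,4), '.' pass, move up to (2,4)
Step 4: enter (2,4), '/' deflects up->right, move right to (2,5)
Step 5: enter (2,5), '.' pass, move right to (2,6)
Step 6: at (2,6) — EXIT via right edge, pos 2
Distinct cells visited: 5 (path length 5)

Answer: 5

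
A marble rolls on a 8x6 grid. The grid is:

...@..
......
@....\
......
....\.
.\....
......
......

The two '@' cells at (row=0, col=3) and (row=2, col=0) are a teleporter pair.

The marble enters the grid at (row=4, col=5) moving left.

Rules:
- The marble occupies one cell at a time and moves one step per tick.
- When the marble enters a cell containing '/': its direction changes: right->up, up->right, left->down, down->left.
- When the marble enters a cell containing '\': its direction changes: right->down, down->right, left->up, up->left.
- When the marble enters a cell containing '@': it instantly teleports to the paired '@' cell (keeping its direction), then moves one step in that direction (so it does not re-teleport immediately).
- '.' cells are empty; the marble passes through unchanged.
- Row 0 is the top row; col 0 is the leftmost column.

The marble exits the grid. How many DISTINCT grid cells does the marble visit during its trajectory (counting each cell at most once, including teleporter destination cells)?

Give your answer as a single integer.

Step 1: enter (4,5), '.' pass, move left to (4,4)
Step 2: enter (4,4), '\' deflects left->up, move up to (3,4)
Step 3: enter (3,4), '.' pass, move up to (2,4)
Step 4: enter (2,4), '.' pass, move up to (1,4)
Step 5: enter (1,4), '.' pass, move up to (0,4)
Step 6: enter (0,4), '.' pass, move up to (-1,4)
Step 7: at (-1,4) — EXIT via top edge, pos 4
Distinct cells visited: 6 (path length 6)

Answer: 6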